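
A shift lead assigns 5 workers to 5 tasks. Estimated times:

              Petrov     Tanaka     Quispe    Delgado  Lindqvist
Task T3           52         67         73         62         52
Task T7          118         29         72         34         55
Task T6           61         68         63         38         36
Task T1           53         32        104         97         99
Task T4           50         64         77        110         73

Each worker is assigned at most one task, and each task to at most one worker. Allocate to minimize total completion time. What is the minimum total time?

Minimum total: 225 min

Optimal: Petrov→Task T4 (50 min), Tanaka→Task T1 (32 min), Quispe→Task T3 (73 min), Delgado→Task T7 (34 min), Lindqvist→Task T6 (36 min) — total 50+32+73+34+36 = 225 min.
Column-greedy (each task in turn goes to its cheapest remaining worker) gives 291 min, worse by 66.
Next-best assignment: Petrov→Task T3, Tanaka→Task T1, Quispe→Task T4, Delgado→Task T7, Lindqvist→Task T6 = 231 min.
Swapping Delgado↔Tanaka (Delgado→Task T1 97 min, Tanaka→Task T7 29 min) adds 60.
Checked against all permutations: 225 min is optimal.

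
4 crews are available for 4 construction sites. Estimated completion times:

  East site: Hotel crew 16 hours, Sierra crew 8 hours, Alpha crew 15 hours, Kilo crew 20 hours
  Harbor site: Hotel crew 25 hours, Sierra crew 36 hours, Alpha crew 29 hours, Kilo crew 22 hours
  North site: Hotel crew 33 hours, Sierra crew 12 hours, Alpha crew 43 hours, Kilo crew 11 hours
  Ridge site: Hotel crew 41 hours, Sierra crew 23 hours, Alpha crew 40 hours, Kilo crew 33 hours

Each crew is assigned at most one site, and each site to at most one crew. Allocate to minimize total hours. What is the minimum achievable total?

Optimal: Hotel crew→Harbor site (25 hours), Sierra crew→Ridge site (23 hours), Alpha crew→East site (15 hours), Kilo crew→North site (11 hours) — total 25+23+15+11 = 74 hours.
Row-greedy (each crew in turn takes its cheapest remaining site) gives 90 hours, worse by 16.
Next-best assignment: Hotel crew→East site, Sierra crew→Ridge site, Alpha crew→Harbor site, Kilo crew→North site = 79 hours.
Swapping Hotel crew↔Kilo crew (Hotel crew→North site 33 hours, Kilo crew→Harbor site 22 hours) adds 19.
No other one-to-one assignment undercuts 74 hours.

Min total: 74 hours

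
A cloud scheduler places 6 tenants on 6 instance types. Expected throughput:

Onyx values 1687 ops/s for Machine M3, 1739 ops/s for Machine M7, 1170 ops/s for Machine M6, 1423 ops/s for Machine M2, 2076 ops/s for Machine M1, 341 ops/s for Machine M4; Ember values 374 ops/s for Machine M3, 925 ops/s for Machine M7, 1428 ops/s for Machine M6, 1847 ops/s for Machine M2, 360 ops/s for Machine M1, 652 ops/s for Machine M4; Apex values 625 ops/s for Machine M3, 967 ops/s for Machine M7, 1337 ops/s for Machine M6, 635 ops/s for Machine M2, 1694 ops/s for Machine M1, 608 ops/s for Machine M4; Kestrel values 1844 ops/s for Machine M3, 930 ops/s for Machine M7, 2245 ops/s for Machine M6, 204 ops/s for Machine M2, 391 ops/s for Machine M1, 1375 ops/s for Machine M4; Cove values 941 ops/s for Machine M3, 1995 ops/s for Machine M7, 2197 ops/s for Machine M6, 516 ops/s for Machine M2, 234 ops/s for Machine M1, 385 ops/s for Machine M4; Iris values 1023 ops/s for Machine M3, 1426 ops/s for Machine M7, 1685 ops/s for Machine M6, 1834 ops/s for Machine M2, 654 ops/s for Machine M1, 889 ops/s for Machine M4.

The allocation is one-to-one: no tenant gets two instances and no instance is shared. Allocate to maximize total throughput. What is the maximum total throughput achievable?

Maximum total: 10357 ops/s

This is the linear assignment problem.
Optimal: Onyx→Machine M3 (1687 ops/s), Ember→Machine M2 (1847 ops/s), Apex→Machine M1 (1694 ops/s), Kestrel→Machine M6 (2245 ops/s), Cove→Machine M7 (1995 ops/s), Iris→Machine M4 (889 ops/s) — total 1687+1847+1694+2245+1995+889 = 10357 ops/s.
Row-greedy (each tenant in turn takes its best remaining instance) gives 9988 ops/s, worse by 369.
Swapping Apex↔Kestrel (Apex→Machine M6 1337 ops/s, Kestrel→Machine M1 391 ops/s) loses 2211.
No other one-to-one assignment exceeds 10357 ops/s.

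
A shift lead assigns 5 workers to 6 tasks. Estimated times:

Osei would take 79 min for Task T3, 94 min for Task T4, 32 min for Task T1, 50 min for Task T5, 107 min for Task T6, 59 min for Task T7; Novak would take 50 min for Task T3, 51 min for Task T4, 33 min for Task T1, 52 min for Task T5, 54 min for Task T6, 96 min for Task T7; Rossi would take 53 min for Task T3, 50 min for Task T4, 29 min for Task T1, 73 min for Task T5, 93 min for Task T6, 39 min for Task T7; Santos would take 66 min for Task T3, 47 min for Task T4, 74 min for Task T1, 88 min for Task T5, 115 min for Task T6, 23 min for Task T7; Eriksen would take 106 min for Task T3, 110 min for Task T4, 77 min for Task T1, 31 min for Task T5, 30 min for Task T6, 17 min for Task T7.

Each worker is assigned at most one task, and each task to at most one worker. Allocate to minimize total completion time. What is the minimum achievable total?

Minimum total: 182 min

This is the linear assignment problem.
Optimal: Osei→Task T5 (50 min), Novak→Task T3 (50 min), Rossi→Task T1 (29 min), Santos→Task T7 (23 min), Eriksen→Task T6 (30 min) — total 50+50+29+23+30 = 182 min.
Column-greedy (each task in turn goes to its cheapest remaining worker) gives 264 min, worse by 82.
Swapping Osei↔Novak (Osei→Task T3 79 min, Novak→Task T5 52 min) adds 31.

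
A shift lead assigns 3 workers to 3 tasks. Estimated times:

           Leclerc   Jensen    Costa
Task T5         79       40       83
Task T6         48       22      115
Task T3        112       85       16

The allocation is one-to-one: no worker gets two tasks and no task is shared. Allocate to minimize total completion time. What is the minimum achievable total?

Minimum total: 104 min

This is a one-to-one assignment (minimum-cost bipartite matching).
Optimal: Leclerc→Task T6 (48 min), Jensen→Task T5 (40 min), Costa→Task T3 (16 min) — total 48+40+16 = 104 min.
Min-entry greedy (repeatedly take the single cheapest remaining cell) gives 117 min, worse by 13.
Next-best assignment: Leclerc→Task T5, Jensen→Task T6, Costa→Task T3 = 117 min.
Swapping Costa↔Leclerc (Costa→Task T6 115 min, Leclerc→Task T3 112 min) adds 163.
Every other assignment is strictly worse.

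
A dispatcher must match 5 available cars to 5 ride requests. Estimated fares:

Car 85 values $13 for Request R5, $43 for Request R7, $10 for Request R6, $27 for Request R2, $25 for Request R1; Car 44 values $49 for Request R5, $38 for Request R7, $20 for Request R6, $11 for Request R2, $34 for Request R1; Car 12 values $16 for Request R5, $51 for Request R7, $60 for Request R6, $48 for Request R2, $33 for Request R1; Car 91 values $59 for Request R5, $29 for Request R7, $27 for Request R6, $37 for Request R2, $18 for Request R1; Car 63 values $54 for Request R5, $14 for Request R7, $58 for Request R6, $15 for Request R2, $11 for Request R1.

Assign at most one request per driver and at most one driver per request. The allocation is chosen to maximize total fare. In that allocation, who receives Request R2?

Car 12 receives Request R2.

Treat this as an assignment problem: match each driver to one request.
Optimal: Car 85→Request R7 ($43), Car 44→Request R1 ($34), Car 12→Request R2 ($48), Car 91→Request R5 ($59), Car 63→Request R6 ($58) — total 43+34+48+59+58 = $242.
Max-entry greedy (repeatedly take the single best remaining cell) gives $211, worse by 31.
Next-best assignment: Car 85→Request R2, Car 44→Request R1, Car 12→Request R7, Car 91→Request R5, Car 63→Request R6 = $229.
Car 12's own top request is Request R6 ($60), but forcing Car 12→Request R6 and reassigning the rest optimally gives only $228 — worse by 14.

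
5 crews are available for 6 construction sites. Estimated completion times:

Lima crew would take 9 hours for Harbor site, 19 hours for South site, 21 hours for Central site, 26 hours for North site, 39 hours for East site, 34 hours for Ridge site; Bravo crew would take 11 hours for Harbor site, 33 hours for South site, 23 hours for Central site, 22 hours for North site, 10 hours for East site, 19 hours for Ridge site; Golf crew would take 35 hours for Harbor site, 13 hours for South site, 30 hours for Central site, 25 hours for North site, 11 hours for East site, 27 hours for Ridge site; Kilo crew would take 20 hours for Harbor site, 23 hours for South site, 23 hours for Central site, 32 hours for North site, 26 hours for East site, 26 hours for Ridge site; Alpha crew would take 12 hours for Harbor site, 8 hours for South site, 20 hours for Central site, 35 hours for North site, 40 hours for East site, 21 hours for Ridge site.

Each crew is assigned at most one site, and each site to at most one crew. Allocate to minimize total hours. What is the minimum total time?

Minimum total: 70 hours

This is the linear assignment problem.
Optimal: Lima crew→Harbor site (9 hours), Bravo crew→Ridge site (19 hours), Golf crew→East site (11 hours), Kilo crew→Central site (23 hours), Alpha crew→South site (8 hours) — total 9+19+11+23+8 = 70 hours.
Column-greedy (each site in turn goes to its cheapest remaining crew) gives 91 hours, worse by 21.
No other one-to-one assignment undercuts 70 hours.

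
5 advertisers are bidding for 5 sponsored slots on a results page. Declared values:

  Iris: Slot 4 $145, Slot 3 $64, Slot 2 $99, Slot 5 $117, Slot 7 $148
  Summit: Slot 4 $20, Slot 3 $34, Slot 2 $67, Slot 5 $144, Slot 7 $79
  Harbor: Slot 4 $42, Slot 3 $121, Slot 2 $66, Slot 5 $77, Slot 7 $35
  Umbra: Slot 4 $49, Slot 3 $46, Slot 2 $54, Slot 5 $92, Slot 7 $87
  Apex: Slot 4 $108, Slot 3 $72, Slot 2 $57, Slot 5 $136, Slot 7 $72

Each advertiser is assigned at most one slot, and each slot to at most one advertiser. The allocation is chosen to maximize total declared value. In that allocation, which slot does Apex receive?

Apex receives Slot 4.

This is a one-to-one assignment (maximum-weight bipartite matching).
Optimal: Iris→Slot 7 ($148), Summit→Slot 5 ($144), Harbor→Slot 3 ($121), Umbra→Slot 2 ($54), Apex→Slot 4 ($108) — total 148+144+121+54+108 = $575.
Column-greedy (each slot in turn goes to its best remaining advertiser) gives $556, worse by 19.
Next-best assignment: Iris→Slot 2, Summit→Slot 5, Harbor→Slot 3, Umbra→Slot 7, Apex→Slot 4 = $559.
Apex's own top slot is Slot 5 ($136), but forcing Apex→Slot 5 and reassigning the rest optimally gives only $556 — worse by 19.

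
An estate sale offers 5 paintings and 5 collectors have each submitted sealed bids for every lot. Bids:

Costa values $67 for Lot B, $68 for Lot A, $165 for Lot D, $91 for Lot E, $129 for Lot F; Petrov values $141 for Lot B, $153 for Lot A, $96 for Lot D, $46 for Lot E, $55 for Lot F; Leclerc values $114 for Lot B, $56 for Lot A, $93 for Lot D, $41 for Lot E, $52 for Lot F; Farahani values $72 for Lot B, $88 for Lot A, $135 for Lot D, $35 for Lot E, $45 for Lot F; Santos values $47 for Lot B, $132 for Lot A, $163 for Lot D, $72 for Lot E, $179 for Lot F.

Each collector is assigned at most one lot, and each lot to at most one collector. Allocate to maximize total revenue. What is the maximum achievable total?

Max total: $672

Optimal: Costa→Lot E ($91), Petrov→Lot A ($153), Leclerc→Lot B ($114), Farahani→Lot D ($135), Santos→Lot F ($179) — total 91+153+114+135+179 = $672.
Next-best assignment: Costa→Lot D, Petrov→Lot A, Leclerc→Lot B, Farahani→Lot E, Santos→Lot F = $646.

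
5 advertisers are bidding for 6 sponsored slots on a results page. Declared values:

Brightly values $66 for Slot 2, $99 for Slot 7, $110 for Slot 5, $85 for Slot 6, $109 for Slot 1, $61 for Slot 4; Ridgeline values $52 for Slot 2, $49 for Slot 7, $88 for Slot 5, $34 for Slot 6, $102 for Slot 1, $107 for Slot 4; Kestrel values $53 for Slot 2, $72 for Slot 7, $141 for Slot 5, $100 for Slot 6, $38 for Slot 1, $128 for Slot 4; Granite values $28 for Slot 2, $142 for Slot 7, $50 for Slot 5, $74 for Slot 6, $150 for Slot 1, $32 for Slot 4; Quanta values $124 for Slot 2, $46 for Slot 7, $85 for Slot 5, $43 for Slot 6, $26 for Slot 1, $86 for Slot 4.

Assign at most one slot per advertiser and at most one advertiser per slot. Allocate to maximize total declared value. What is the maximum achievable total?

Maximum total: $623

Optimal: Brightly→Slot 1 ($109), Ridgeline→Slot 4 ($107), Kestrel→Slot 5 ($141), Granite→Slot 7 ($142), Quanta→Slot 2 ($124) — total 109+107+141+142+124 = $623.
Row-greedy (each advertiser in turn takes its best remaining slot) gives $591, worse by 32.
No other one-to-one assignment exceeds $623.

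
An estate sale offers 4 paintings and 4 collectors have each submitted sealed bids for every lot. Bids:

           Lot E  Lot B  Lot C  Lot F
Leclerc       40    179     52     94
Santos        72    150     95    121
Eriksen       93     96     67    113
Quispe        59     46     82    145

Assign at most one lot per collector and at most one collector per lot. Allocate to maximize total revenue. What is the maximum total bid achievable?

This is the linear assignment problem.
Optimal: Leclerc→Lot B ($179), Santos→Lot C ($95), Eriksen→Lot E ($93), Quispe→Lot F ($145) — total 179+95+93+145 = $512.
Row-greedy (each collector in turn takes its best remaining lot) gives $475, worse by 37.
Next-best assignment: Leclerc→Lot B, Santos→Lot F, Eriksen→Lot E, Quispe→Lot C = $475.

Max total: $512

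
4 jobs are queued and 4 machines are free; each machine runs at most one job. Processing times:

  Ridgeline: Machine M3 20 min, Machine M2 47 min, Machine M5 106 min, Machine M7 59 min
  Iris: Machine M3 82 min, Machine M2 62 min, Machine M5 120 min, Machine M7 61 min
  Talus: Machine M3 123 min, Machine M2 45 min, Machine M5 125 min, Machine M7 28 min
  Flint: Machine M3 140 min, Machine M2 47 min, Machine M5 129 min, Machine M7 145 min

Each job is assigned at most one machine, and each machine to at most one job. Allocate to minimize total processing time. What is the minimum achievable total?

Minimum total: 215 min

Optimal: Ridgeline→Machine M3 (20 min), Iris→Machine M5 (120 min), Talus→Machine M7 (28 min), Flint→Machine M2 (47 min) — total 20+120+28+47 = 215 min.
Column-greedy (each machine in turn goes to its cheapest remaining job) gives 330 min, worse by 115.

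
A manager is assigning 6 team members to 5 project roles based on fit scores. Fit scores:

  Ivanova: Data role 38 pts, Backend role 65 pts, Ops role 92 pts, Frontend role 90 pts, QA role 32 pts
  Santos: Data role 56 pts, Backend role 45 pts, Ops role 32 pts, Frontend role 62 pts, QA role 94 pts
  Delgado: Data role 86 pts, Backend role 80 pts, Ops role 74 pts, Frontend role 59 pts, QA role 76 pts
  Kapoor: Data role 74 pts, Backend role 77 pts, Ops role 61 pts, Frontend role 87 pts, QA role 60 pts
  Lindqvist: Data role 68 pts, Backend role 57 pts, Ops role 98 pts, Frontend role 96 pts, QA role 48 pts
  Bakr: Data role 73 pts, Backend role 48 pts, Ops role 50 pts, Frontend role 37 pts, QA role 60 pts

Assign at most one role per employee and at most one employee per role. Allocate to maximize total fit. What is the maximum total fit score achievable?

Optimal: Delgado→Data role (86 pts), Kapoor→Backend role (77 pts), Ivanova→Ops role (92 pts), Lindqvist→Frontend role (96 pts), Santos→QA role (94 pts) — total 86+77+92+96+94 = 445 pts.
Row-greedy (each employee in turn takes its best remaining role) gives 416 pts, worse by 29.
Swapping Santos↔Ivanova (Santos→Ops role 32 pts, Ivanova→QA role 32 pts) loses 122.

Maximum total: 445 pts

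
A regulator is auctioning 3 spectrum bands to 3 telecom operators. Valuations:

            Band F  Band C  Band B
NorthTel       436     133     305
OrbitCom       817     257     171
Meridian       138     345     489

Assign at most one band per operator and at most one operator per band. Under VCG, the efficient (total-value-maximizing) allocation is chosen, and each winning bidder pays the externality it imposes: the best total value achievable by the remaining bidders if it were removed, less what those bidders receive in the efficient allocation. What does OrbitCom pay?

OrbitCom pays $275M.

Efficient allocation: NorthTel→Band B ($305M), OrbitCom→Band F ($817M), Meridian→Band C ($345M); total welfare W = $1467M.
OrbitCom receives Band F at value $817M, so the others get W − 817 = $650M.
Without OrbitCom: best allocation of the remaining 2 bidders over all 3 bands is NorthTel→Band F ($436M), Meridian→Band B ($489M), total $925M.
VCG payment = (others' best without OrbitCom) − (others' welfare with OrbitCom) = 925 − 650 = $275M.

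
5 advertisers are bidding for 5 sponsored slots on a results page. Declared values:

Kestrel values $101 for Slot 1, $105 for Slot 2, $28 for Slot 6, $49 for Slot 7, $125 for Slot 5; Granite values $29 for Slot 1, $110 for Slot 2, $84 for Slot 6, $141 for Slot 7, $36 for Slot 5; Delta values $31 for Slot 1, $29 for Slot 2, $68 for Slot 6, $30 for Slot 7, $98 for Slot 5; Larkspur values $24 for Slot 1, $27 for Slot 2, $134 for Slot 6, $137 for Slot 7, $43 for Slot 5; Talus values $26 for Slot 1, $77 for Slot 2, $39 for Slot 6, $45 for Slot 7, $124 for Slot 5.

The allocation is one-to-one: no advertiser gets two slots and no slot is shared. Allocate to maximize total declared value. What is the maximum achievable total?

This is the linear assignment problem.
Optimal: Kestrel→Slot 1 ($101), Granite→Slot 7 ($141), Delta→Slot 5 ($98), Larkspur→Slot 6 ($134), Talus→Slot 2 ($77) — total 101+141+98+134+77 = $551.
Column-greedy (each slot in turn goes to its best remaining advertiser) gives $488, worse by 63.
Next-best assignment: Kestrel→Slot 1, Granite→Slot 2, Delta→Slot 6, Larkspur→Slot 7, Talus→Slot 5 = $540.

Maximum total: $551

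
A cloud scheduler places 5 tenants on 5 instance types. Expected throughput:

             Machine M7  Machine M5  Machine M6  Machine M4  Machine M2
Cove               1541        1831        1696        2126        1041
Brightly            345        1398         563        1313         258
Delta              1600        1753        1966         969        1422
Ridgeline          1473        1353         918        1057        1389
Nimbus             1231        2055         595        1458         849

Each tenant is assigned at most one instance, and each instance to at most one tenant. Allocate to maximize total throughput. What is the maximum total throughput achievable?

Max total: 8264 ops/s

Treat this as an assignment problem: match each tenant to one instance.
Optimal: Cove→Machine M7 (1541 ops/s), Brightly→Machine M4 (1313 ops/s), Delta→Machine M6 (1966 ops/s), Ridgeline→Machine M2 (1389 ops/s), Nimbus→Machine M5 (2055 ops/s) — total 1541+1313+1966+1389+2055 = 8264 ops/s.
Column-greedy (each instance in turn goes to its best remaining tenant) gives 8053 ops/s, worse by 211.
Next-best assignment: Cove→Machine M4, Brightly→Machine M5, Delta→Machine M6, Ridgeline→Machine M2, Nimbus→Machine M7 = 8110 ops/s.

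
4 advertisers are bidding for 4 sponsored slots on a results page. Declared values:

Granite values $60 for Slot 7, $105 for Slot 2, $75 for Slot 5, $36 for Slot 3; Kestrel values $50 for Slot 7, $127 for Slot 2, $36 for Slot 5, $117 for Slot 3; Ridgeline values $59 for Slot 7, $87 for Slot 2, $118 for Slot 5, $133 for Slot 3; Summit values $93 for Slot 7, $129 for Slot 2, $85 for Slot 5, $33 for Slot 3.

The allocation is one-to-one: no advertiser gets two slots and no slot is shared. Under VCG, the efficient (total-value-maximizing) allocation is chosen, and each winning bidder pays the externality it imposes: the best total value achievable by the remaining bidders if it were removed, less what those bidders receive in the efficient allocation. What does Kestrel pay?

Kestrel pays $21.

Efficient allocation: Granite→Slot 2 ($105), Kestrel→Slot 3 ($117), Ridgeline→Slot 5 ($118), Summit→Slot 7 ($93); total welfare W = $433.
Kestrel receives Slot 3 at value $117, so the others get W − 117 = $316.
Without Kestrel: best allocation of the remaining 3 bidders over all 4 slots is Granite→Slot 5 ($75), Ridgeline→Slot 3 ($133), Summit→Slot 2 ($129), total $337.
VCG payment = (others' best without Kestrel) − (others' welfare with Kestrel) = 337 − 316 = $21.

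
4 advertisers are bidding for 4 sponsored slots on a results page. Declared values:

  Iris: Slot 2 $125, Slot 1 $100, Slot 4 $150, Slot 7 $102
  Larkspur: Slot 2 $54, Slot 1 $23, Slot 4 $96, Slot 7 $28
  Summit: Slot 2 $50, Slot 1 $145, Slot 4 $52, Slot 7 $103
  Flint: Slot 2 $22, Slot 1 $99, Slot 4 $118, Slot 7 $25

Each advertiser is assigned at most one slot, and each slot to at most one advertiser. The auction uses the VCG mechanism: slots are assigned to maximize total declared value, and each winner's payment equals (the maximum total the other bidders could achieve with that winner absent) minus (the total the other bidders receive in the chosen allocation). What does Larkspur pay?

Efficient allocation: Iris→Slot 2 ($125), Larkspur→Slot 4 ($96), Summit→Slot 7 ($103), Flint→Slot 1 ($99); total welfare W = $423.
Larkspur receives Slot 4 at value $96, so the others get W − 96 = $327.
Without Larkspur: best allocation of the remaining 3 bidders over all 4 slots is Iris→Slot 2 ($125), Summit→Slot 1 ($145), Flint→Slot 4 ($118), total $388.
VCG payment = (others' best without Larkspur) − (others' welfare with Larkspur) = 388 − 327 = $61.

Larkspur pays $61.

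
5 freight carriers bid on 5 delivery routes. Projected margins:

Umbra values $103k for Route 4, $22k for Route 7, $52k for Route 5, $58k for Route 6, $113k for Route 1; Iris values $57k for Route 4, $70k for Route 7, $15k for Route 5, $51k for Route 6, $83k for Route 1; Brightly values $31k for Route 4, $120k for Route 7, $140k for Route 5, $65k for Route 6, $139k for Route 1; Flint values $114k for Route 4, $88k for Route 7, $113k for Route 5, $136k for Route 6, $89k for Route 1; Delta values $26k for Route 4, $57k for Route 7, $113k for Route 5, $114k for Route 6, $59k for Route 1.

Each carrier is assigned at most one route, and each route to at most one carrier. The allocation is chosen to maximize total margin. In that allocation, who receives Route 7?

Optimal: Umbra→Route 4 ($103k), Iris→Route 7 ($70k), Brightly→Route 1 ($139k), Flint→Route 6 ($136k), Delta→Route 5 ($113k) — total 103+70+139+136+113 = $561k.
Max-entry greedy (repeatedly take the single best remaining cell) gives $485k, worse by 76.
Swapping Flint↔Iris (Flint→Route 7 $88k, Iris→Route 6 $51k) loses 67.
No other one-to-one assignment exceeds $561k.
Iris's own top route is Route 1 ($83k), but forcing Iris→Route 1 and reassigning the rest optimally gives only $555k — worse by 6.

Iris receives Route 7.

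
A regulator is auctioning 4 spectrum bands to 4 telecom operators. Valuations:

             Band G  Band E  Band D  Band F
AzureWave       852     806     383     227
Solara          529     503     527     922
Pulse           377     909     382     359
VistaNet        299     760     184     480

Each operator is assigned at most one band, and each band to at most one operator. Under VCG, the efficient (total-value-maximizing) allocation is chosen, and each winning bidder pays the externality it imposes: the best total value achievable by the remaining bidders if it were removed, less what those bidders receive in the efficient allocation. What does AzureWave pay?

AzureWave pays $66M.

Efficient allocation: AzureWave→Band G ($852M), Solara→Band F ($922M), Pulse→Band D ($382M), VistaNet→Band E ($760M); total welfare W = $2916M.
AzureWave receives Band G at value $852M, so the others get W − 852 = $2064M.
Without AzureWave: best allocation of the remaining 3 bidders over all 4 bands is Solara→Band F ($922M), Pulse→Band E ($909M), VistaNet→Band G ($299M), total $2130M.
VCG payment = (others' best without AzureWave) − (others' welfare with AzureWave) = 2130 − 2064 = $66M.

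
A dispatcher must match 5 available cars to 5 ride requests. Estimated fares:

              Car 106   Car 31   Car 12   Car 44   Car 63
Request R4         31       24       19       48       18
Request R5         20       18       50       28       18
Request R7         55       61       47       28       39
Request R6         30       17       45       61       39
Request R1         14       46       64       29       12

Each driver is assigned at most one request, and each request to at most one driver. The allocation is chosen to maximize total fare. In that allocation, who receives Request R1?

Optimal: Car 106→Request R7 ($55), Car 31→Request R1 ($46), Car 12→Request R5 ($50), Car 44→Request R4 ($48), Car 63→Request R6 ($39) — total 55+46+50+48+39 = $238.
Max-entry greedy (repeatedly take the single best remaining cell) gives $235, worse by 3.
Every other assignment is strictly worse.
Car 31's own top request is Request R7 ($61), but forcing Car 31→Request R7 and reassigning the rest optimally gives only $235 — worse by 3.

Car 31 receives Request R1.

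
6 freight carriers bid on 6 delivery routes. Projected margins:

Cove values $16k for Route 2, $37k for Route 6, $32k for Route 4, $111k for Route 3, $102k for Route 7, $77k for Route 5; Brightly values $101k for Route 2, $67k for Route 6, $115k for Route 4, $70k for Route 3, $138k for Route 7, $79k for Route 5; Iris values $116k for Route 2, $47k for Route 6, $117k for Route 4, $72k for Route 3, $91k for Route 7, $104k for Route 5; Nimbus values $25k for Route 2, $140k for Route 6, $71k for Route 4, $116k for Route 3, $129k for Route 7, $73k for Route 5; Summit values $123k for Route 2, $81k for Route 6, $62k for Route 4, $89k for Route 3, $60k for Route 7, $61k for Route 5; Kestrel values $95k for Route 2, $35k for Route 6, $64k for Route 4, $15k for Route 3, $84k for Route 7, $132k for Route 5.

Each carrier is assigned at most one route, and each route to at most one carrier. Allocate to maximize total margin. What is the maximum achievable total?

Treat this as an assignment problem: match each carrier to one route.
Optimal: Cove→Route 3 ($111k), Brightly→Route 7 ($138k), Iris→Route 4 ($117k), Nimbus→Route 6 ($140k), Summit→Route 2 ($123k), Kestrel→Route 5 ($132k) — total 111+138+117+140+123+132 = $761k.
No other one-to-one assignment exceeds $761k.

Max total: $761k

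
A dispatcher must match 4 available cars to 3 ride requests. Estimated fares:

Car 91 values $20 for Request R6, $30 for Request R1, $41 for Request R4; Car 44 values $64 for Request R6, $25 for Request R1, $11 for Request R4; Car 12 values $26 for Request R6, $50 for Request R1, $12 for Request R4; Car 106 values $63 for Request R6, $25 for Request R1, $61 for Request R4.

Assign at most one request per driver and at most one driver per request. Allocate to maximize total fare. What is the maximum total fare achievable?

Maximum total: $175

Optimal: Car 44→Request R6 ($64), Car 12→Request R1 ($50), Car 106→Request R4 ($61) — total 64+50+61 = $175.
Row-greedy (each driver in turn takes its best remaining request) gives $155, worse by 20.
Checked against all permutations: $175 is optimal.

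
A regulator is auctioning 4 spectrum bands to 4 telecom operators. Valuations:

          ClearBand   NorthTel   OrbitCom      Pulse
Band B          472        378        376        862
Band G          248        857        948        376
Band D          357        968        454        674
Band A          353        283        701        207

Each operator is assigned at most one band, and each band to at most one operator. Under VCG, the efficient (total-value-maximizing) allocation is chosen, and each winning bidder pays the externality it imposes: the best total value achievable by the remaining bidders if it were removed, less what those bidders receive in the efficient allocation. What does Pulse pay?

Pulse pays $119M.

Efficient allocation: ClearBand→Band A ($353M), NorthTel→Band D ($968M), OrbitCom→Band G ($948M), Pulse→Band B ($862M); total welfare W = $3131M.
Pulse receives Band B at value $862M, so the others get W − 862 = $2269M.
Without Pulse: best allocation of the remaining 3 bidders over all 4 bands is ClearBand→Band B ($472M), NorthTel→Band D ($968M), OrbitCom→Band G ($948M), total $2388M.
VCG payment = (others' best without Pulse) − (others' welfare with Pulse) = 2388 − 2269 = $119M.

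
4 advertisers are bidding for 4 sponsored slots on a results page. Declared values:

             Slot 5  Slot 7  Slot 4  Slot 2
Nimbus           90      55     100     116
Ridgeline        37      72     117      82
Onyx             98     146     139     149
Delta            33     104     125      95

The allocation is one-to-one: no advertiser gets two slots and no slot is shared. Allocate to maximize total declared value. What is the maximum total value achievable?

Max total: $460

This is a one-to-one assignment (maximum-weight bipartite matching).
Optimal: Nimbus→Slot 5 ($90), Ridgeline→Slot 4 ($117), Onyx→Slot 2 ($149), Delta→Slot 7 ($104) — total 90+117+149+104 = $460.
Column-greedy (each slot in turn goes to its best remaining advertiser) gives $435, worse by 25.
No other one-to-one assignment exceeds $460.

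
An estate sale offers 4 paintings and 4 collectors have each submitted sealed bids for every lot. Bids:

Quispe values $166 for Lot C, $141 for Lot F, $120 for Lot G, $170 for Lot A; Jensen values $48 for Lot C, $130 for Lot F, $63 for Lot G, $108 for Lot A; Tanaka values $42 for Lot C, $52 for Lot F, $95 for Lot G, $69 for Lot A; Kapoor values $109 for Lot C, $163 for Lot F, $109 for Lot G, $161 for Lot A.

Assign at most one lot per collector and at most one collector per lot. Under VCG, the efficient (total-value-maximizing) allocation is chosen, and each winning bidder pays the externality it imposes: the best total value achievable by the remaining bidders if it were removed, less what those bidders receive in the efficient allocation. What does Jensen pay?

Efficient allocation: Quispe→Lot C ($166), Jensen→Lot F ($130), Tanaka→Lot G ($95), Kapoor→Lot A ($161); total welfare W = $552.
Jensen receives Lot F at value $130, so the others get W − 130 = $422.
Without Jensen: best allocation of the remaining 3 bidders over all 4 lots is Quispe→Lot A ($170), Tanaka→Lot G ($95), Kapoor→Lot F ($163), total $428.
VCG payment = (others' best without Jensen) − (others' welfare with Jensen) = 428 − 422 = $6.

Jensen pays $6.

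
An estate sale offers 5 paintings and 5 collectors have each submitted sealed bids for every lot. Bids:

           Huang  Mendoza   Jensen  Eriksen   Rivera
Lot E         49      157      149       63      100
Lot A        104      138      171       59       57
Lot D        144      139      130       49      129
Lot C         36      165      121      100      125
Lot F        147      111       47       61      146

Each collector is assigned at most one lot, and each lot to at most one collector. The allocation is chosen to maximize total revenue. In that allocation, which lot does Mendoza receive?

Mendoza receives Lot E.

This is a one-to-one assignment (maximum-weight bipartite matching).
Optimal: Huang→Lot D ($144), Mendoza→Lot E ($157), Jensen→Lot A ($171), Eriksen→Lot C ($100), Rivera→Lot F ($146) — total 144+157+171+100+146 = $718.
Max-entry greedy (repeatedly take the single best remaining cell) gives $675, worse by 43.
Checked against all permutations: $718 is optimal.
Mendoza's own top lot is Lot C ($165), but forcing Mendoza→Lot C and reassigning the rest optimally gives only $689 — worse by 29.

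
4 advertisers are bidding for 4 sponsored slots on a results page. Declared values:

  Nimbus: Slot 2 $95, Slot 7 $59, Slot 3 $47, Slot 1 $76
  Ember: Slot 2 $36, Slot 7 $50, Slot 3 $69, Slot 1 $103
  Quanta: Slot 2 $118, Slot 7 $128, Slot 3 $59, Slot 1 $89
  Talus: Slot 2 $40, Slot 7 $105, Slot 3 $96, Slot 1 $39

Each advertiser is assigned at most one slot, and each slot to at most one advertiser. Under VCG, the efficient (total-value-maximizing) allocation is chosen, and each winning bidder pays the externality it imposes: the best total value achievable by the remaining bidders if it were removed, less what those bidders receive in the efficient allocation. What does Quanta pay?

Quanta pays $9.

Efficient allocation: Nimbus→Slot 2 ($95), Ember→Slot 1 ($103), Quanta→Slot 7 ($128), Talus→Slot 3 ($96); total welfare W = $422.
Quanta receives Slot 7 at value $128, so the others get W − 128 = $294.
Without Quanta: best allocation of the remaining 3 bidders over all 4 slots is Nimbus→Slot 2 ($95), Ember→Slot 1 ($103), Talus→Slot 7 ($105), total $303.
VCG payment = (others' best without Quanta) − (others' welfare with Quanta) = 303 − 294 = $9.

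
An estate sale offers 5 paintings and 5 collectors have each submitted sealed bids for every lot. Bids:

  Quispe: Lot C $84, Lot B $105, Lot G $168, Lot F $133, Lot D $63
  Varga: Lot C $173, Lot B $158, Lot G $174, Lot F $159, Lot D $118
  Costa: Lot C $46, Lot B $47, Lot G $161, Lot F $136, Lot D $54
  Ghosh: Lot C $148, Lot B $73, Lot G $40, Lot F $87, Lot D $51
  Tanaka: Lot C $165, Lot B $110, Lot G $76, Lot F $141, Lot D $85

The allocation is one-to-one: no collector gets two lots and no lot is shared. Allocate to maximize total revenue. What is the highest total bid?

Maximum total: $695

Treat this as an assignment problem: match each collector to one lot.
Optimal: Quispe→Lot G ($168), Varga→Lot B ($158), Costa→Lot F ($136), Ghosh→Lot C ($148), Tanaka→Lot D ($85) — total 168+158+136+148+85 = $695.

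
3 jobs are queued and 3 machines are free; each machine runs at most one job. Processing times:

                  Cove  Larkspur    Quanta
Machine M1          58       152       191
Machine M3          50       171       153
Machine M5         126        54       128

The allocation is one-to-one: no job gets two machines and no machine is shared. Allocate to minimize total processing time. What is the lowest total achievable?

Minimum total: 265 min

Treat this as an assignment problem: match each job to one machine.
Optimal: Cove→Machine M1 (58 min), Larkspur→Machine M5 (54 min), Quanta→Machine M3 (153 min) — total 58+54+153 = 265 min.
Row-greedy (each job in turn takes its cheapest remaining machine) gives 295 min, worse by 30.
Next-best assignment: Cove→Machine M3, Larkspur→Machine M5, Quanta→Machine M1 = 295 min.
Checked against all permutations: 265 min is optimal.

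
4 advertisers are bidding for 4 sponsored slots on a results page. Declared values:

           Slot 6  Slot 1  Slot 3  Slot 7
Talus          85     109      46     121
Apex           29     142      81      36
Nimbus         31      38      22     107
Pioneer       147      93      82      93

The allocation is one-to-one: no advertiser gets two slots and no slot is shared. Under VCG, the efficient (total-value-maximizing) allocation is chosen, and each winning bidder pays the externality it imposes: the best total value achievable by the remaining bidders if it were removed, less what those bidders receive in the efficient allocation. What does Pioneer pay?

Pioneer pays $37.

Efficient allocation: Talus→Slot 1 ($109), Apex→Slot 3 ($81), Nimbus→Slot 7 ($107), Pioneer→Slot 6 ($147); total welfare W = $444.
Pioneer receives Slot 6 at value $147, so the others get W − 147 = $297.
Without Pioneer: best allocation of the remaining 3 bidders over all 4 slots is Talus→Slot 6 ($85), Apex→Slot 1 ($142), Nimbus→Slot 7 ($107), total $334.
VCG payment = (others' best without Pioneer) − (others' welfare with Pioneer) = 334 − 297 = $37.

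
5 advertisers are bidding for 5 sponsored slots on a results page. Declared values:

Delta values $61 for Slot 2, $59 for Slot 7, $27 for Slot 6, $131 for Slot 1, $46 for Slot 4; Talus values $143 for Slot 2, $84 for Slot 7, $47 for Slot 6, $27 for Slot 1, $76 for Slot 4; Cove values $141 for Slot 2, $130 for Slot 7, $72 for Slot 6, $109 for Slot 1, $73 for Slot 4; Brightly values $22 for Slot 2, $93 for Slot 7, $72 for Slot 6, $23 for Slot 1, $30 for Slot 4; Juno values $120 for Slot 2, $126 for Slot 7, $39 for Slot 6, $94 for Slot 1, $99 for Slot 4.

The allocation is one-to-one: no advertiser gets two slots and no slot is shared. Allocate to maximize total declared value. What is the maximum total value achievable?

Max total: $575

Optimal: Delta→Slot 1 ($131), Talus→Slot 2 ($143), Cove→Slot 7 ($130), Brightly→Slot 6 ($72), Juno→Slot 4 ($99) — total 131+143+130+72+99 = $575.
Next-best assignment: Delta→Slot 1, Talus→Slot 4, Cove→Slot 2, Brightly→Slot 6, Juno→Slot 7 = $546.
Checked against all permutations: $575 is optimal.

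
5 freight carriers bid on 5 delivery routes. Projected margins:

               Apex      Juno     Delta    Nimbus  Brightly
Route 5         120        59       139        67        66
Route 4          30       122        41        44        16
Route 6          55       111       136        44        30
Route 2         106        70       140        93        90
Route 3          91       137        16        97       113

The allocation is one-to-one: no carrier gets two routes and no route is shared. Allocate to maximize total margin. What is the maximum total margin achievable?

Maximum total: $584k

Optimal: Apex→Route 5 ($120k), Juno→Route 4 ($122k), Delta→Route 6 ($136k), Nimbus→Route 2 ($93k), Brightly→Route 3 ($113k) — total 120+122+136+93+113 = $584k.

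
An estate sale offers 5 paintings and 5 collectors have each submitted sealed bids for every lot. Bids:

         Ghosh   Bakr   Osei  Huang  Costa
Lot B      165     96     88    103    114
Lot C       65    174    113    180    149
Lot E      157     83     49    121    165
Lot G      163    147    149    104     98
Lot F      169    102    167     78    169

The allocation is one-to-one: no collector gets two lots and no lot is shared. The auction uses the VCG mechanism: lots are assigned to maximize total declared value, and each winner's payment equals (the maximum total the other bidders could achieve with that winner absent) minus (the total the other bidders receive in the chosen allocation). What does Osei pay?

Efficient allocation: Ghosh→Lot B ($165), Bakr→Lot G ($147), Osei→Lot F ($167), Huang→Lot C ($180), Costa→Lot E ($165); total welfare W = $824.
Osei receives Lot F at value $167, so the others get W − 167 = $657.
Without Osei: best allocation of the remaining 4 bidders over all 5 lots is Ghosh→Lot B ($165), Bakr→Lot G ($147), Huang→Lot C ($180), Costa→Lot F ($169), total $661.
VCG payment = (others' best without Osei) − (others' welfare with Osei) = 661 − 657 = $4.

Osei pays $4.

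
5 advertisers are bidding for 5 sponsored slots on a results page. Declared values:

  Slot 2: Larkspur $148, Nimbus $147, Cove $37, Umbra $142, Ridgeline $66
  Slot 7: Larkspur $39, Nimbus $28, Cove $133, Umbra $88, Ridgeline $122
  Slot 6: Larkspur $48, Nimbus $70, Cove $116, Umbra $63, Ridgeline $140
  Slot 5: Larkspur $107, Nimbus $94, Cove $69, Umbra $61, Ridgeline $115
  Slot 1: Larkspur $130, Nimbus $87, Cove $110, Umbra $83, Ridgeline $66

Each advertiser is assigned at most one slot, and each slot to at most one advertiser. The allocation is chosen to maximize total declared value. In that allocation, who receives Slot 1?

Optimal: Larkspur→Slot 1 ($130), Nimbus→Slot 5 ($94), Cove→Slot 7 ($133), Umbra→Slot 2 ($142), Ridgeline→Slot 6 ($140) — total 130+94+133+142+140 = $639.
Column-greedy (each slot in turn goes to its best remaining advertiser) gives $598, worse by 41.
Checked against all permutations: $639 is optimal.
Larkspur's own top slot is Slot 2 ($148), but forcing Larkspur→Slot 2 and reassigning the rest optimally gives only $598 — worse by 41.

Larkspur receives Slot 1.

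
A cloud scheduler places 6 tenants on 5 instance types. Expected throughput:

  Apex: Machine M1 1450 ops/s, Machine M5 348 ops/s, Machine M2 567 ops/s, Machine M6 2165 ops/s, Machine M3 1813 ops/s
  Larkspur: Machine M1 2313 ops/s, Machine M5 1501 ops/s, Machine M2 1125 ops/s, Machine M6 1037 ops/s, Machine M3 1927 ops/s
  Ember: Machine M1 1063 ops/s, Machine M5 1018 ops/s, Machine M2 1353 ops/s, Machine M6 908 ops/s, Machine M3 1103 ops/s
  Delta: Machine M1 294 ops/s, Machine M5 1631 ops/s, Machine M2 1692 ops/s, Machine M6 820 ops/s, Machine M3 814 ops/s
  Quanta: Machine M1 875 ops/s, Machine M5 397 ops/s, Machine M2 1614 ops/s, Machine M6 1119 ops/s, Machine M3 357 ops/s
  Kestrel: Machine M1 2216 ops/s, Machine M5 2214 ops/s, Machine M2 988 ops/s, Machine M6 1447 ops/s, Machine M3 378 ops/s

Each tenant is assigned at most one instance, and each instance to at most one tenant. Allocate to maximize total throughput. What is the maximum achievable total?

This is the linear assignment problem.
Optimal: Kestrel→Machine M1 (2216 ops/s), Delta→Machine M5 (1631 ops/s), Quanta→Machine M2 (1614 ops/s), Apex→Machine M6 (2165 ops/s), Larkspur→Machine M3 (1927 ops/s) — total 2216+1631+1614+2165+1927 = 9553 ops/s.
Column-greedy (each instance in turn goes to its best remaining tenant) gives 9487 ops/s, worse by 66.
Checked against all permutations: 9553 ops/s is optimal.

Max total: 9553 ops/s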